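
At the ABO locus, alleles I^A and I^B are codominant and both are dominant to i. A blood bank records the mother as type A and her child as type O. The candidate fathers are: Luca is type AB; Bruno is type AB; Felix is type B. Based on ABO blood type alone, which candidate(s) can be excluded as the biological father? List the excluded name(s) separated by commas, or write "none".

Luca, Bruno

A candidate is excluded only if no genotype consistent with his phenotype could produce a type O child with a type A mother.
Luca (type AB): no genotype consistent with that phenotype can produce a type-O child with a type-A mother.
Bruno (type AB): no genotype consistent with that phenotype can produce a type-O child with a type-A mother.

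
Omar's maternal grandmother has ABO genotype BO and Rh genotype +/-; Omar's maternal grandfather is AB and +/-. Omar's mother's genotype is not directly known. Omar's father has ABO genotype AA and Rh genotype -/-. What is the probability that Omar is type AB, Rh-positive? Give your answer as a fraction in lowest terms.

1/4

Omar's mother's ABO genotype from BO × AB: 1/4 AB, 1/4 AO, 1/4 BB, 1/4 BO.
Crossing each possibility with the father AA and summing P(type AB): 1/4·1/2 + 1/4·0 + 1/4·1 + 1/4·1/2 = 1/2.
Similarly for Rh via the mother's Rh distribution: P(Rh+) = 1/2.
Independent loci: 1/2 × 1/2 = 1/4.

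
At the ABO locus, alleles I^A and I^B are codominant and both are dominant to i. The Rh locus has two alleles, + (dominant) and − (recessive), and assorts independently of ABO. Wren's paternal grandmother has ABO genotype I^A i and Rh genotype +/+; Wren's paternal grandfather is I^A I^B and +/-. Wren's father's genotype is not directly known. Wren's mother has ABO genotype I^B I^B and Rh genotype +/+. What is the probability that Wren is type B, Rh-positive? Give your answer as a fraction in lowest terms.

Wren's father's ABO genotype from I^A i × I^A I^B: 1/4 I^A I^A, 1/4 I^A I^B, 1/4 I^A i, 1/4 I^B i.
Crossing each possibility with the mother I^B I^B and summing P(type B): 1/4·0 + 1/4·1/2 + 1/4·1/2 + 1/4·1 = 1/2.
Similarly for Rh via the father's Rh distribution: P(Rh+) = 1.
Independent loci: 1/2 × 1 = 1/2.

1/2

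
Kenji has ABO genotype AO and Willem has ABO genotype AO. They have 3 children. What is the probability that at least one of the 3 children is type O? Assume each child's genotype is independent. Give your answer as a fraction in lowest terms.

ABO cross AO × AO → 1/4 O, 3/4 A.
So P(type O) = 1/4 per child.
P(none) = (3/4)^3 = 27/64; P(at least one) = 1 − 27/64 = 37/64.

37/64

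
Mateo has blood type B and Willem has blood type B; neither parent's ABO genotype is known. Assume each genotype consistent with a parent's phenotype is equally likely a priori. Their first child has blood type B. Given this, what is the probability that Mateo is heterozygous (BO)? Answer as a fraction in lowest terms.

7/15

Possible genotypes: Mateo ∈ {BB, BO}; Willem ∈ {BB, BO}.
Weight each parental genotype pair by prior × P(type-B child):
  BB × BB: posterior weight 4/15.
  BB × BO: posterior weight 4/15.
  BO × BB: posterior weight 4/15.
  BO × BO: posterior weight 1/5.
Sum the posterior weight over pairs where Mateo is BO: 7/15.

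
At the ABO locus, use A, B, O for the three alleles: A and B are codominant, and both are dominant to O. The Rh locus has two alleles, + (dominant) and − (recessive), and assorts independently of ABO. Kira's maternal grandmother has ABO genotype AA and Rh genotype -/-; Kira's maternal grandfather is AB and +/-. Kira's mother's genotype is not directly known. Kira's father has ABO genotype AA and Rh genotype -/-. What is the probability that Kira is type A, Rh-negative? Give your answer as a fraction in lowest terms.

Kira's mother's ABO genotype from AA × AB: 1/2 AA, 1/2 AB.
Crossing each possibility with the father AA and summing P(type A): 1/2·1 + 1/2·1/2 = 3/4.
Similarly for Rh via the mother's Rh distribution: P(Rh-) = 3/4.
Independent loci: 3/4 × 3/4 = 9/16.

9/16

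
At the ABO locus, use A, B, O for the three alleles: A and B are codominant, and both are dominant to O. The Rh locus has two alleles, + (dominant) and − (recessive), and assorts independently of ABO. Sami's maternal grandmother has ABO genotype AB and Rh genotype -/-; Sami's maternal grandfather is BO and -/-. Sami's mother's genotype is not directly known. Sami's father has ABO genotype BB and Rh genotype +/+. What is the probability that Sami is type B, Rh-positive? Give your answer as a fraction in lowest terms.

Sami's mother's ABO genotype from AB × BO: 1/4 AB, 1/4 AO, 1/4 BB, 1/4 BO.
Crossing each possibility with the father BB and summing P(type B): 1/4·1/2 + 1/4·1/2 + 1/4·1 + 1/4·1 = 3/4.
Similarly for Rh via the mother's Rh distribution: P(Rh+) = 1.
Independent loci: 3/4 × 1 = 3/4.

3/4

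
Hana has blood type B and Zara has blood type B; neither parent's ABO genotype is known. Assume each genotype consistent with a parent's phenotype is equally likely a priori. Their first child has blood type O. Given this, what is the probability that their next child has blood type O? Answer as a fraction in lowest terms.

1/4

Possible genotypes: Hana ∈ {BB, BO}; Zara ∈ {BB, BO}.
Weight each parental genotype pair by prior × P(type-O child):
  BO × BO: posterior weight 1; P(next child type O) = 1/4.
Weighted sum = 1/4.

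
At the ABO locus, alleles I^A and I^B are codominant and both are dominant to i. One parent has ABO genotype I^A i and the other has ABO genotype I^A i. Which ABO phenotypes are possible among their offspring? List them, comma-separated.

O, A

Gametes from I^A i × I^A i give offspring ABO genotypes I^A I^A, I^A i, i i, i.e. phenotypes O, A.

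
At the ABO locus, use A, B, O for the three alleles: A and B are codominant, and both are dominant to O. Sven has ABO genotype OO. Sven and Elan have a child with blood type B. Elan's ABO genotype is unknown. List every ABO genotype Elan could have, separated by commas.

AB, BB, BO

For each candidate genotype of Elan, check whether crossing it with OO can produce every observed child phenotype.
  AA → possible child types {A} ✗
  AB → possible child types {A, B} ✓
  AO → possible child types {O, A} ✗
  BB → possible child types {B} ✓
  BO → possible child types {O, B} ✓
  OO → possible child types {O} ✗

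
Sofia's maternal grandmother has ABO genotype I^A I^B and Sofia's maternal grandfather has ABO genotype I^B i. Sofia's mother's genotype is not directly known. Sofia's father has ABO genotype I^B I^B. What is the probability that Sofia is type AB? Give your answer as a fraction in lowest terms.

Sofia's mother's ABO genotype from I^A I^B × I^B i: 1/4 I^A I^B, 1/4 I^A i, 1/4 I^B I^B, 1/4 I^B i.
Crossing each possibility with the father I^B I^B and summing P(type AB): 1/4·1/2 + 1/4·1/2 + 1/4·0 + 1/4·0 = 1/4.

1/4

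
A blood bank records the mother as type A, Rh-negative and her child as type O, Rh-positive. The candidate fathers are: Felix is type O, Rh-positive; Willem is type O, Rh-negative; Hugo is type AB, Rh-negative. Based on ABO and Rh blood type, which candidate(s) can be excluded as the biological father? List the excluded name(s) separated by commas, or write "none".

Willem, Hugo

A candidate is excluded only if no genotype consistent with his phenotype could produce a type O, Rh-positive child with a type A, Rh-negative mother.
Willem (type O, Rh-): no genotype consistent with that phenotype can produce a type-O Rh+ child with a type-A mother.
Hugo (type AB, Rh-): no genotype consistent with that phenotype can produce a type-O Rh+ child with a type-A mother.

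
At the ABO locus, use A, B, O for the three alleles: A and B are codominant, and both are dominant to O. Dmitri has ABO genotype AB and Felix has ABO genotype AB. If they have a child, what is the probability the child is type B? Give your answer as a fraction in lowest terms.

ABO cross AB × AB → offspring phenotypes: 1/4 A, 1/4 B, 1/2 AB.
So P(type B) = 1/4.

1/4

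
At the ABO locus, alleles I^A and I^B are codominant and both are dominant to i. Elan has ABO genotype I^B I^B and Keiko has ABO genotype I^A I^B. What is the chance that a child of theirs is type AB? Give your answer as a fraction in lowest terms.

ABO cross I^B I^B × I^A I^B → offspring phenotypes: 1/2 B, 1/2 AB.
So P(type AB) = 1/2.

1/2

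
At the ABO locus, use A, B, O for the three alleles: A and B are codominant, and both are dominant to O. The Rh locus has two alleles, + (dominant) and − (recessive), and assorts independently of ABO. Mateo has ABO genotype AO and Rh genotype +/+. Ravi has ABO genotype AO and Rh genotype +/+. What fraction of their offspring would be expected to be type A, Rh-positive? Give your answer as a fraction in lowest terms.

3/4

ABO cross AO × AO → offspring phenotypes: 1/4 O, 3/4 A.
Rh cross +/+ × +/+ → 1 Rh+.
Independent loci: P(type A, Rh-positive) = 3/4 × 1 = 3/4.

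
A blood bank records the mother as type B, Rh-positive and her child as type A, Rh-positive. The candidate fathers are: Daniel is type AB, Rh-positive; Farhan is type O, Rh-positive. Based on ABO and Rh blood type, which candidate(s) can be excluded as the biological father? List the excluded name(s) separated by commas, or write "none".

Farhan

A candidate is excluded only if no genotype consistent with his phenotype could produce a type A, Rh-positive child with a type B, Rh-positive mother.
Farhan (type O, Rh+): no genotype consistent with that phenotype can produce a type-A Rh+ child with a type-B mother.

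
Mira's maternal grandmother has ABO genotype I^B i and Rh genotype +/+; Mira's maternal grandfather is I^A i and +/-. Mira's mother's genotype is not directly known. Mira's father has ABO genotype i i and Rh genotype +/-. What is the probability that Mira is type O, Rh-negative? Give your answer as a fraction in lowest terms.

1/16

Mira's mother's ABO genotype from I^B i × I^A i: 1/4 I^A I^B, 1/4 I^A i, 1/4 I^B i, 1/4 i i.
Crossing each possibility with the father i i and summing P(type O): 1/4·0 + 1/4·1/2 + 1/4·1/2 + 1/4·1 = 1/2.
Similarly for Rh via the mother's Rh distribution: P(Rh-) = 1/8.
Independent loci: 1/2 × 1/8 = 1/16.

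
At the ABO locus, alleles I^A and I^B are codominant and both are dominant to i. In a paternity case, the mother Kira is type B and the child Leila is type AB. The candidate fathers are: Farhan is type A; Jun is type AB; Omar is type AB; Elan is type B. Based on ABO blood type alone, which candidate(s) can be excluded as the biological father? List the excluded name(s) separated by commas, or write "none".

Elan

A candidate is excluded only if no genotype consistent with his phenotype could produce a type AB child with a type B mother.
Elan (type B): no genotype consistent with that phenotype can produce a type-AB child with a type-B mother.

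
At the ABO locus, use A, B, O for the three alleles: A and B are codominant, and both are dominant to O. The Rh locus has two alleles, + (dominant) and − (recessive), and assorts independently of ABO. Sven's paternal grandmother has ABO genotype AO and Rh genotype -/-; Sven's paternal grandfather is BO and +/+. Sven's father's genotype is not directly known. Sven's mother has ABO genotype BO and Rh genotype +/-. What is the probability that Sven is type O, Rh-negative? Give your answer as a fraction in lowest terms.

1/16

Sven's father's ABO genotype from AO × BO: 1/4 AB, 1/4 AO, 1/4 BO, 1/4 OO.
Crossing each possibility with the mother BO and summing P(type O): 1/4·0 + 1/4·1/4 + 1/4·1/4 + 1/4·1/2 = 1/4.
Similarly for Rh via the father's Rh distribution: P(Rh-) = 1/4.
Independent loci: 1/4 × 1/4 = 1/16.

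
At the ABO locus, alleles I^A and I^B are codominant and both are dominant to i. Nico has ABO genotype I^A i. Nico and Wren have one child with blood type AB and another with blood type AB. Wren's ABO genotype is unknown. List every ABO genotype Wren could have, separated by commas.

For each candidate genotype of Wren, check whether crossing it with I^A i can produce every observed child phenotype.
  I^A I^A → possible child types {A} ✗
  I^A I^B → possible child types {A, B, AB} ✓
  I^A i → possible child types {O, A} ✗
  I^B I^B → possible child types {B, AB} ✓
  I^B i → possible child types {O, A, B, AB} ✓
  i i → possible child types {O, A} ✗

I^A I^B, I^B I^B, I^B i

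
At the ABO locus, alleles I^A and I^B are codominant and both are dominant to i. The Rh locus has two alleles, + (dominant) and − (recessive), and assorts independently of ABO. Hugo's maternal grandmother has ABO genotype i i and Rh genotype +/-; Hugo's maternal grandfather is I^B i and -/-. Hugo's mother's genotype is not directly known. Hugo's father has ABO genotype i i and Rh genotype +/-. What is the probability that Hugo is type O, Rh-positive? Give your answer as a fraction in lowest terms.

15/32

Hugo's mother's ABO genotype from i i × I^B i: 1/2 I^B i, 1/2 i i.
Crossing each possibility with the father i i and summing P(type O): 1/2·1/2 + 1/2·1 = 3/4.
Similarly for Rh via the mother's Rh distribution: P(Rh+) = 5/8.
Independent loci: 3/4 × 5/8 = 15/32.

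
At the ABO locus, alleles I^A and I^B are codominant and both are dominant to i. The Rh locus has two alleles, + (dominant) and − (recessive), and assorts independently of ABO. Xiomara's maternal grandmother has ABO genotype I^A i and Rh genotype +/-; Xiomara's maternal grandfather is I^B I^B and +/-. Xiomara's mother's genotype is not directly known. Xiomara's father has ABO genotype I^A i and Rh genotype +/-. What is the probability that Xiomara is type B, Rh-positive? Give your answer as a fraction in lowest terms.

3/16

Xiomara's mother's ABO genotype from I^A i × I^B I^B: 1/2 I^A I^B, 1/2 I^B i.
Crossing each possibility with the father I^A i and summing P(type B): 1/2·1/4 + 1/2·1/4 = 1/4.
Similarly for Rh via the mother's Rh distribution: P(Rh+) = 3/4.
Independent loci: 1/4 × 3/4 = 3/16.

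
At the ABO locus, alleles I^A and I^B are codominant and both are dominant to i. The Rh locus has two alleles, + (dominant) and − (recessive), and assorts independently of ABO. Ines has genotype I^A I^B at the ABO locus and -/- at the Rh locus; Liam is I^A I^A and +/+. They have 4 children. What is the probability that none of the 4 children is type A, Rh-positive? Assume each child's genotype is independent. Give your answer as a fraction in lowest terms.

1/16

ABO cross I^A I^B × I^A I^A → 1/2 A, 1/2 AB.
Rh cross -/- × +/+ → 1 Rh+; so P(type A, Rh-positive) = 1/2 × 1 = 1/2 per child.
P(not type A, Rh-positive) = 1/2 for one child; (1/2)^4 = 1/16.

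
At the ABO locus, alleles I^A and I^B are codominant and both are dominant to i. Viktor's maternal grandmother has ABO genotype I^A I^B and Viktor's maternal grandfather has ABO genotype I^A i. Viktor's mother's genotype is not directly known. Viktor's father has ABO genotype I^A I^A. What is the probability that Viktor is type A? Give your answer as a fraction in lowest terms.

3/4

Viktor's mother's ABO genotype from I^A I^B × I^A i: 1/4 I^A I^A, 1/4 I^A I^B, 1/4 I^A i, 1/4 I^B i.
Crossing each possibility with the father I^A I^A and summing P(type A): 1/4·1 + 1/4·1/2 + 1/4·1 + 1/4·1/2 = 3/4.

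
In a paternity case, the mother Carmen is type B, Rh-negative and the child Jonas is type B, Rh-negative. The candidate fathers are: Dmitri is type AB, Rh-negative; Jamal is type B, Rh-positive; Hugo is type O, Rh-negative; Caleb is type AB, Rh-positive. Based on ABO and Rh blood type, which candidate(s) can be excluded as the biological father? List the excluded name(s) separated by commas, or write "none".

none

A candidate is excluded only if no genotype consistent with his phenotype could produce a type B, Rh-negative child with a type B, Rh-negative mother.
Every candidate has at least one consistent genotype combination, so none can be excluded.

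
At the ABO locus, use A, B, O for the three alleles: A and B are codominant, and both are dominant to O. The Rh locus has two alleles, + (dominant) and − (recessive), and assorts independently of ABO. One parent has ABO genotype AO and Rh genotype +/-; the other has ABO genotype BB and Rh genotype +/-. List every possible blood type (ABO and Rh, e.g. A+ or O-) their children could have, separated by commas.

B+, B-, AB+, AB-

Gametes from AO × BB give offspring ABO genotypes AB, BO, i.e. phenotypes B, AB.
Rh cross +/- × +/- → phenotypes Rh+, Rh-.
Combining independently: B+, B-, AB+, AB-.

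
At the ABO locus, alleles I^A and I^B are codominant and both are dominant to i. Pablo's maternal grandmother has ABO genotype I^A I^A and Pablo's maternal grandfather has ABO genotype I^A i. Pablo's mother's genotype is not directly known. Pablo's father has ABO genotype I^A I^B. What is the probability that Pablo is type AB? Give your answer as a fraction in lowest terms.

Pablo's mother's ABO genotype from I^A I^A × I^A i: 1/2 I^A I^A, 1/2 I^A i.
Crossing each possibility with the father I^A I^B and summing P(type AB): 1/2·1/2 + 1/2·1/4 = 3/8.

3/8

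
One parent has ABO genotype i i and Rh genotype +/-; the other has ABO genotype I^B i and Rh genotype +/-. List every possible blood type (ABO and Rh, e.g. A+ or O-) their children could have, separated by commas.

Gametes from i i × I^B i give offspring ABO genotypes I^B i, i i, i.e. phenotypes O, B.
Rh cross +/- × +/- → phenotypes Rh+, Rh-.
Combining independently: O+, O-, B+, B-.

O+, O-, B+, B-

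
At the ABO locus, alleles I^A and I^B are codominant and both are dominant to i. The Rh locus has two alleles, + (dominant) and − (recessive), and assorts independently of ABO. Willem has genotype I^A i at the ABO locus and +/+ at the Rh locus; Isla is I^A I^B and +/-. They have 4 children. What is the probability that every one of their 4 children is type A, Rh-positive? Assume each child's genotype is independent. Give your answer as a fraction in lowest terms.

1/16

ABO cross I^A i × I^A I^B → 1/2 A, 1/4 B, 1/4 AB.
Rh cross +/+ × +/- → 1 Rh+; so P(type A, Rh-positive) = 1/2 × 1 = 1/2 per child.
All 4 independent: (1/2)^4 = 1/16.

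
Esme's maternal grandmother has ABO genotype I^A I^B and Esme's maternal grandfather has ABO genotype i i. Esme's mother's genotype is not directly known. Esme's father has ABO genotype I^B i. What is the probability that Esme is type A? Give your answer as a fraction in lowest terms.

Esme's mother's ABO genotype from I^A I^B × i i: 1/2 I^A i, 1/2 I^B i.
Crossing each possibility with the father I^B i and summing P(type A): 1/2·1/4 + 1/2·0 = 1/8.

1/8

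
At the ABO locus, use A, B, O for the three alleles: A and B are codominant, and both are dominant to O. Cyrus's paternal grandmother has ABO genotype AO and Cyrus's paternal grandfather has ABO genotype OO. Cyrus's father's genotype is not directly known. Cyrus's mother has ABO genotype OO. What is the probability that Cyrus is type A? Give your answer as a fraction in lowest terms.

1/4

Cyrus's father's ABO genotype from AO × OO: 1/2 AO, 1/2 OO.
Crossing each possibility with the mother OO and summing P(type A): 1/2·1/2 + 1/2·0 = 1/4.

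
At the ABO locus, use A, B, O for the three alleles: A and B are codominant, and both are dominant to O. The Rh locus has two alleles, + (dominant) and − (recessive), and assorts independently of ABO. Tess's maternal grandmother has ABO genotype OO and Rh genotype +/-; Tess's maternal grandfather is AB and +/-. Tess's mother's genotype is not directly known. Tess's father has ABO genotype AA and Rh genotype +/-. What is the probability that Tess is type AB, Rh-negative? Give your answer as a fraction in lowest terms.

Tess's mother's ABO genotype from OO × AB: 1/2 AO, 1/2 BO.
Crossing each possibility with the father AA and summing P(type AB): 1/2·0 + 1/2·1/2 = 1/4.
Similarly for Rh via the mother's Rh distribution: P(Rh-) = 1/4.
Independent loci: 1/4 × 1/4 = 1/16.

1/16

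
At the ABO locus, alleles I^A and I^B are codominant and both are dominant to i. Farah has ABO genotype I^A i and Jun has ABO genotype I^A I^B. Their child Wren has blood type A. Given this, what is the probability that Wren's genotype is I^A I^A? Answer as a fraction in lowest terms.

1/2

Cross I^A i × I^A I^B → 1/4 I^A I^A, 1/4 I^A I^B, 1/4 I^A i, 1/4 I^B i.
Type-A genotypes among offspring: I^A I^A (1/4), I^A i (1/4); total 1/2.
P(I^A I^A | type A) = (1/4) / (1/2) = 1/2.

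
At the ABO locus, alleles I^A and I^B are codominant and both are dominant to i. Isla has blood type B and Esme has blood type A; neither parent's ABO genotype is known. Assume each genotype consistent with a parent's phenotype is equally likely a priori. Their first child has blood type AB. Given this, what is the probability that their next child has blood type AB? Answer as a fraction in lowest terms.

25/36

Possible genotypes: Isla ∈ {I^B I^B, I^B i}; Esme ∈ {I^A I^A, I^A i}.
Weight each parental genotype pair by prior × P(type-AB child):
  I^B I^B × I^A I^A: posterior weight 4/9; P(next child type AB) = 1.
  I^B I^B × I^A i: posterior weight 2/9; P(next child type AB) = 1/2.
  I^B i × I^A I^A: posterior weight 2/9; P(next child type AB) = 1/2.
  I^B i × I^A i: posterior weight 1/9; P(next child type AB) = 1/4.
Weighted sum = 25/36.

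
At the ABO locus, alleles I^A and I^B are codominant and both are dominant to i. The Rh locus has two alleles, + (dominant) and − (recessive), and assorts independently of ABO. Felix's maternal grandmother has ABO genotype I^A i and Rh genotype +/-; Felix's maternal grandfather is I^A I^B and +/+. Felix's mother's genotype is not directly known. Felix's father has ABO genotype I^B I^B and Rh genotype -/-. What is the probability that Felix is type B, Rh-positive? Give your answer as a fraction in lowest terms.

Felix's mother's ABO genotype from I^A i × I^A I^B: 1/4 I^A I^A, 1/4 I^A I^B, 1/4 I^A i, 1/4 I^B i.
Crossing each possibility with the father I^B I^B and summing P(type B): 1/4·0 + 1/4·1/2 + 1/4·1/2 + 1/4·1 = 1/2.
Similarly for Rh via the mother's Rh distribution: P(Rh+) = 3/4.
Independent loci: 1/2 × 3/4 = 3/8.

3/8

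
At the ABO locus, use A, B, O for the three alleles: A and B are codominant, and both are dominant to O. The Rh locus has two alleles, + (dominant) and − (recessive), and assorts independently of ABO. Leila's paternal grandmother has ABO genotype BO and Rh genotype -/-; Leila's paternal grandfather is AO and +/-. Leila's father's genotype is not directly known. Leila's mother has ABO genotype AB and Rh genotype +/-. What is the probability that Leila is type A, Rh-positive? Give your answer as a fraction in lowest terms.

Leila's father's ABO genotype from BO × AO: 1/4 AB, 1/4 AO, 1/4 BO, 1/4 OO.
Crossing each possibility with the mother AB and summing P(type A): 1/4·1/4 + 1/4·1/2 + 1/4·1/4 + 1/4·1/2 = 3/8.
Similarly for Rh via the father's Rh distribution: P(Rh+) = 5/8.
Independent loci: 3/8 × 5/8 = 15/64.

15/64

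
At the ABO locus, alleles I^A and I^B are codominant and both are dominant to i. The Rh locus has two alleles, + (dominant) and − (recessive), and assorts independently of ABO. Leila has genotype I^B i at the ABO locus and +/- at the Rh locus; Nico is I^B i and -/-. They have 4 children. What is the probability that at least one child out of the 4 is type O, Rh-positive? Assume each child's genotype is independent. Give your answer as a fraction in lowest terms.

1695/4096

ABO cross I^B i × I^B i → 1/4 O, 3/4 B.
Rh cross +/- × -/- → 1/2 Rh+, 1/2 Rh-; so P(type O, Rh-positive) = 1/4 × 1/2 = 1/8 per child.
P(none) = (7/8)^4 = 2401/4096; P(at least one) = 1 − 2401/4096 = 1695/4096.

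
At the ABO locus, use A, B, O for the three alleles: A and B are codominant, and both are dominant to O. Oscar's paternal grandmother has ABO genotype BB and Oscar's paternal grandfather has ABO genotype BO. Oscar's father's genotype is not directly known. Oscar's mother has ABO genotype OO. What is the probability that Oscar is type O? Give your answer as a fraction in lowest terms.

Oscar's father's ABO genotype from BB × BO: 1/2 BB, 1/2 BO.
Crossing each possibility with the mother OO and summing P(type O): 1/2·0 + 1/2·1/2 = 1/4.

1/4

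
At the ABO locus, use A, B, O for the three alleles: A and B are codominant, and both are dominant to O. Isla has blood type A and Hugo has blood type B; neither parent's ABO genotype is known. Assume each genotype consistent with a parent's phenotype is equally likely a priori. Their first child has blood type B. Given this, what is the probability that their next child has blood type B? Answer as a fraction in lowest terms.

5/12

Possible genotypes: Isla ∈ {AA, AO}; Hugo ∈ {BB, BO}.
Weight each parental genotype pair by prior × P(type-B child):
  AO × BB: posterior weight 2/3; P(next child type B) = 1/2.
  AO × BO: posterior weight 1/3; P(next child type B) = 1/4.
Weighted sum = 5/12.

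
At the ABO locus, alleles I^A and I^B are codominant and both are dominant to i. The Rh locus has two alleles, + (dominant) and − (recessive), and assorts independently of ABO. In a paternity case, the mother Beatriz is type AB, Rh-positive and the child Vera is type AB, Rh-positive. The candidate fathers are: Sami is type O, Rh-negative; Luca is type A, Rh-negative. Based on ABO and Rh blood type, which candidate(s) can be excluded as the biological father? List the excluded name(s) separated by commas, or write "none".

A candidate is excluded only if no genotype consistent with his phenotype could produce a type AB, Rh-positive child with a type AB, Rh-positive mother.
Sami (type O, Rh-): no genotype consistent with that phenotype can produce a type-AB Rh+ child with a type-AB mother.

Sami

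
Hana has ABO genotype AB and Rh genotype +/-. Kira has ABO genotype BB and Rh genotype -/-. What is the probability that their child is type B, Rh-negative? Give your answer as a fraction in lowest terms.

1/4

ABO cross AB × BB → offspring phenotypes: 1/2 B, 1/2 AB.
Rh cross +/- × -/- → 1/2 Rh+, 1/2 Rh-.
Independent loci: P(type B, Rh-negative) = 1/2 × 1/2 = 1/4.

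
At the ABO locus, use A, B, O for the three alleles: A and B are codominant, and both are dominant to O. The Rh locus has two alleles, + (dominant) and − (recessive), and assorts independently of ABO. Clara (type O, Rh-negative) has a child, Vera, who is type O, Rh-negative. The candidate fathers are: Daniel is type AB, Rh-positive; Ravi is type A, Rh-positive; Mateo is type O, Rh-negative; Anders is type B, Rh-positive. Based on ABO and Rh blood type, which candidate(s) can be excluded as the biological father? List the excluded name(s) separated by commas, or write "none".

A candidate is excluded only if no genotype consistent with his phenotype could produce a type O, Rh-negative child with a type O, Rh-negative mother.
Daniel (type AB, Rh+): no genotype consistent with that phenotype can produce a type-O Rh- child with a type-O mother.

Daniel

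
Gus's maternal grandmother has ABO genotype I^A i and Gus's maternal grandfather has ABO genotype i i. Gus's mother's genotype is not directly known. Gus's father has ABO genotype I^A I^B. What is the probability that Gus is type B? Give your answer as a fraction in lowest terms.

3/8

Gus's mother's ABO genotype from I^A i × i i: 1/2 I^A i, 1/2 i i.
Crossing each possibility with the father I^A I^B and summing P(type B): 1/2·1/4 + 1/2·1/2 = 3/8.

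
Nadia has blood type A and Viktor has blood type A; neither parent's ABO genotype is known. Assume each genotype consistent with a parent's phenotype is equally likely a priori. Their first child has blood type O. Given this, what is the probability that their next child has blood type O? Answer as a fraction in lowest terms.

Possible genotypes: Nadia ∈ {AA, AO}; Viktor ∈ {AA, AO}.
Weight each parental genotype pair by prior × P(type-O child):
  AO × AO: posterior weight 1; P(next child type O) = 1/4.
Weighted sum = 1/4.

1/4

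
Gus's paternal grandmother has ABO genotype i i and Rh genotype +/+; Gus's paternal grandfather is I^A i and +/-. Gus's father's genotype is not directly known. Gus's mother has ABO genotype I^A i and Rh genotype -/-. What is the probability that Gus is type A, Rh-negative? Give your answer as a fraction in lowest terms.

Gus's father's ABO genotype from i i × I^A i: 1/2 I^A i, 1/2 i i.
Crossing each possibility with the mother I^A i and summing P(type A): 1/2·3/4 + 1/2·1/2 = 5/8.
Similarly for Rh via the father's Rh distribution: P(Rh-) = 1/4.
Independent loci: 5/8 × 1/4 = 5/32.

5/32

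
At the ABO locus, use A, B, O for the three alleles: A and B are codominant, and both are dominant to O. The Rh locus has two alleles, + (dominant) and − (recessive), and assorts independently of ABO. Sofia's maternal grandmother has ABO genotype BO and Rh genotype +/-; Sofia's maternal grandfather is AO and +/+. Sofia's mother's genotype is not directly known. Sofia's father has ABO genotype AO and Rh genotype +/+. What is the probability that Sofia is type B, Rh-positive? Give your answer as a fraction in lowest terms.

1/8

Sofia's mother's ABO genotype from BO × AO: 1/4 AB, 1/4 AO, 1/4 BO, 1/4 OO.
Crossing each possibility with the father AO and summing P(type B): 1/4·1/4 + 1/4·0 + 1/4·1/4 + 1/4·0 = 1/8.
Similarly for Rh via the mother's Rh distribution: P(Rh+) = 1.
Independent loci: 1/8 × 1 = 1/8.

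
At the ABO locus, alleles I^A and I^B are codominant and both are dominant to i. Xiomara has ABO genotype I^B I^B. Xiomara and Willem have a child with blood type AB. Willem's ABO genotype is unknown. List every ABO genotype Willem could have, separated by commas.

I^A I^A, I^A I^B, I^A i

For each candidate genotype of Willem, check whether crossing it with I^B I^B can produce every observed child phenotype.
  I^A I^A → possible child types {AB} ✓
  I^A I^B → possible child types {B, AB} ✓
  I^A i → possible child types {B, AB} ✓
  I^B I^B → possible child types {B} ✗
  I^B i → possible child types {B} ✗
  i i → possible child types {B} ✗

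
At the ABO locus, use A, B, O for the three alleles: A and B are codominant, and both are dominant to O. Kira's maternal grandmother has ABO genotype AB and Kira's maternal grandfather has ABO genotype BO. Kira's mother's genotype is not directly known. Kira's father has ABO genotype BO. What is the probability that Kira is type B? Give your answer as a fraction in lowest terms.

Kira's mother's ABO genotype from AB × BO: 1/4 AB, 1/4 AO, 1/4 BB, 1/4 BO.
Crossing each possibility with the father BO and summing P(type B): 1/4·1/2 + 1/4·1/4 + 1/4·1 + 1/4·3/4 = 5/8.

5/8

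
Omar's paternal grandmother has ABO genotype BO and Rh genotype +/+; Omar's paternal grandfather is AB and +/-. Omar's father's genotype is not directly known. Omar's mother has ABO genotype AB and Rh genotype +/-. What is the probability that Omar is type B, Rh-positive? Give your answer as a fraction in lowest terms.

Omar's father's ABO genotype from BO × AB: 1/4 AB, 1/4 AO, 1/4 BB, 1/4 BO.
Crossing each possibility with the mother AB and summing P(type B): 1/4·1/4 + 1/4·1/4 + 1/4·1/2 + 1/4·1/2 = 3/8.
Similarly for Rh via the father's Rh distribution: P(Rh+) = 7/8.
Independent loci: 3/8 × 7/8 = 21/64.

21/64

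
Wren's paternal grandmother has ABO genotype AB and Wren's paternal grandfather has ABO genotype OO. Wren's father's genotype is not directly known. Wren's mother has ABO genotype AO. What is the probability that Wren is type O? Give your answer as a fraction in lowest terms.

Wren's father's ABO genotype from AB × OO: 1/2 AO, 1/2 BO.
Crossing each possibility with the mother AO and summing P(type O): 1/2·1/4 + 1/2·1/4 = 1/4.

1/4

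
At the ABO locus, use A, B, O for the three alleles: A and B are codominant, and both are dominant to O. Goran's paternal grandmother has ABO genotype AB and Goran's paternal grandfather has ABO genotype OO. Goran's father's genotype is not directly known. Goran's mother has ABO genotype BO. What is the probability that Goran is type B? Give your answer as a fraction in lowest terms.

1/2

Goran's father's ABO genotype from AB × OO: 1/2 AO, 1/2 BO.
Crossing each possibility with the mother BO and summing P(type B): 1/2·1/4 + 1/2·3/4 = 1/2.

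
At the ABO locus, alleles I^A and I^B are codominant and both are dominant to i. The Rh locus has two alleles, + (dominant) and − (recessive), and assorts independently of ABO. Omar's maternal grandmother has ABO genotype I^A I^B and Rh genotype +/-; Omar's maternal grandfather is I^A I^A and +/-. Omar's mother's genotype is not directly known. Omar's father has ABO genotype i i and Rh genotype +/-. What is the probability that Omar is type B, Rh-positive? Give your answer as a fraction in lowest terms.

3/16

Omar's mother's ABO genotype from I^A I^B × I^A I^A: 1/2 I^A I^A, 1/2 I^A I^B.
Crossing each possibility with the father i i and summing P(type B): 1/2·0 + 1/2·1/2 = 1/4.
Similarly for Rh via the mother's Rh distribution: P(Rh+) = 3/4.
Independent loci: 1/4 × 3/4 = 3/16.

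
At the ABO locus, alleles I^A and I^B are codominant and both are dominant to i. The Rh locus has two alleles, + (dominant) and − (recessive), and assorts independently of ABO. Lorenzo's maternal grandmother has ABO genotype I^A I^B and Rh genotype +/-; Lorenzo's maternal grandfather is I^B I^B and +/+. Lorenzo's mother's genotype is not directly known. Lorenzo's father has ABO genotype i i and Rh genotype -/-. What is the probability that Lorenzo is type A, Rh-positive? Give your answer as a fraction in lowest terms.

3/16

Lorenzo's mother's ABO genotype from I^A I^B × I^B I^B: 1/2 I^A I^B, 1/2 I^B I^B.
Crossing each possibility with the father i i and summing P(type A): 1/2·1/2 + 1/2·0 = 1/4.
Similarly for Rh via the mother's Rh distribution: P(Rh+) = 3/4.
Independent loci: 1/4 × 3/4 = 3/16.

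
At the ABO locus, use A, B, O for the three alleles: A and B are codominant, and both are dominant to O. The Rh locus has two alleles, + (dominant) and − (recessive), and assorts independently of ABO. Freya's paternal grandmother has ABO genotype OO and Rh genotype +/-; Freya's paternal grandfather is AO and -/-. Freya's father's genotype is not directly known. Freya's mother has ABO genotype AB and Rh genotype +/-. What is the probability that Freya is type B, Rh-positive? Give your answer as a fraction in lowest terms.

15/64

Freya's father's ABO genotype from OO × AO: 1/2 AO, 1/2 OO.
Crossing each possibility with the mother AB and summing P(type B): 1/2·1/4 + 1/2·1/2 = 3/8.
Similarly for Rh via the father's Rh distribution: P(Rh+) = 5/8.
Independent loci: 3/8 × 5/8 = 15/64.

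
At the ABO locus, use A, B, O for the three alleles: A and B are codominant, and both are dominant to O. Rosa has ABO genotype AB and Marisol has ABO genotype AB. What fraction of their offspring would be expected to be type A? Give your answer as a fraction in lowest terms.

ABO cross AB × AB → offspring phenotypes: 1/4 A, 1/4 B, 1/2 AB.
So P(type A) = 1/4.

1/4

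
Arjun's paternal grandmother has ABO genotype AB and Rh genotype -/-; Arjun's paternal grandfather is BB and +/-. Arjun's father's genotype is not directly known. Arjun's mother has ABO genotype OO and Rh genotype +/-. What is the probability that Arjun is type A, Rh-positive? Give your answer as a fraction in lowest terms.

5/32

Arjun's father's ABO genotype from AB × BB: 1/2 AB, 1/2 BB.
Crossing each possibility with the mother OO and summing P(type A): 1/2·1/2 + 1/2·0 = 1/4.
Similarly for Rh via the father's Rh distribution: P(Rh+) = 5/8.
Independent loci: 1/4 × 5/8 = 5/32.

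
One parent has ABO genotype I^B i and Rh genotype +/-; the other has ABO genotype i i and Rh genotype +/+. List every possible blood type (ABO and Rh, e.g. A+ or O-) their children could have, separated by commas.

O+, B+

Gametes from I^B i × i i give offspring ABO genotypes I^B i, i i, i.e. phenotypes O, B.
Rh cross +/- × +/+ → phenotypes Rh+.
Combining independently: O+, B+.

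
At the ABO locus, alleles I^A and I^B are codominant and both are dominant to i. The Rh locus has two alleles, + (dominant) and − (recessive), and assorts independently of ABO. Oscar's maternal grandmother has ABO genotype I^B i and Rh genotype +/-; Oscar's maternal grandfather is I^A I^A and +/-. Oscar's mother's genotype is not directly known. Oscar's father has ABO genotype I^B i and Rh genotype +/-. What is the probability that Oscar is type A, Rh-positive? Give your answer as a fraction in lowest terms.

Oscar's mother's ABO genotype from I^B i × I^A I^A: 1/2 I^A I^B, 1/2 I^A i.
Crossing each possibility with the father I^B i and summing P(type A): 1/2·1/4 + 1/2·1/4 = 1/4.
Similarly for Rh via the mother's Rh distribution: P(Rh+) = 3/4.
Independent loci: 1/4 × 3/4 = 3/16.

3/16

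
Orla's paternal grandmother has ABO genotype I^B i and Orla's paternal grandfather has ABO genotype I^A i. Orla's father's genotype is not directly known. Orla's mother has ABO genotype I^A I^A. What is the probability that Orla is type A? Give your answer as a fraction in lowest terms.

3/4

Orla's father's ABO genotype from I^B i × I^A i: 1/4 I^A I^B, 1/4 I^A i, 1/4 I^B i, 1/4 i i.
Crossing each possibility with the mother I^A I^A and summing P(type A): 1/4·1/2 + 1/4·1 + 1/4·1/2 + 1/4·1 = 3/4.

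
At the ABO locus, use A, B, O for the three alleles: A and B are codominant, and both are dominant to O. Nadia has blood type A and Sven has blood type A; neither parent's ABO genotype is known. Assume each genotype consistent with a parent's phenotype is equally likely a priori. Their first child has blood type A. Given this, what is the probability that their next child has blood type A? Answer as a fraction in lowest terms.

Possible genotypes: Nadia ∈ {AA, AO}; Sven ∈ {AA, AO}.
Weight each parental genotype pair by prior × P(type-A child):
  AA × AA: posterior weight 4/15; P(next child type A) = 1.
  AA × AO: posterior weight 4/15; P(next child type A) = 1.
  AO × AA: posterior weight 4/15; P(next child type A) = 1.
  AO × AO: posterior weight 1/5; P(next child type A) = 3/4.
Weighted sum = 19/20.

19/20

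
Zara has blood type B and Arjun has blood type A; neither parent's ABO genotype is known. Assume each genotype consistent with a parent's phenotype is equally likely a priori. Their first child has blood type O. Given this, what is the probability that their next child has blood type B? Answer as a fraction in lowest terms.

Possible genotypes: Zara ∈ {I^B I^B, I^B i}; Arjun ∈ {I^A I^A, I^A i}.
Weight each parental genotype pair by prior × P(type-O child):
  I^B i × I^A i: posterior weight 1; P(next child type B) = 1/4.
Weighted sum = 1/4.

1/4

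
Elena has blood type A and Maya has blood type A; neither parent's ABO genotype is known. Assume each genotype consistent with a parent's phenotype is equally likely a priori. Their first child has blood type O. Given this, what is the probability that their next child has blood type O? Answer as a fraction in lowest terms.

Possible genotypes: Elena ∈ {I^A I^A, I^A i}; Maya ∈ {I^A I^A, I^A i}.
Weight each parental genotype pair by prior × P(type-O child):
  I^A i × I^A i: posterior weight 1; P(next child type O) = 1/4.
Weighted sum = 1/4.

1/4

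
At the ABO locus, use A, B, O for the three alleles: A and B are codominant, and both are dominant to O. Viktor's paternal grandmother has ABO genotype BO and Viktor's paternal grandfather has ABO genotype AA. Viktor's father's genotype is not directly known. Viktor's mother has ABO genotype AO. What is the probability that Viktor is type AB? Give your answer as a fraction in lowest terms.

Viktor's father's ABO genotype from BO × AA: 1/2 AB, 1/2 AO.
Crossing each possibility with the mother AO and summing P(type AB): 1/2·1/4 + 1/2·0 = 1/8.

1/8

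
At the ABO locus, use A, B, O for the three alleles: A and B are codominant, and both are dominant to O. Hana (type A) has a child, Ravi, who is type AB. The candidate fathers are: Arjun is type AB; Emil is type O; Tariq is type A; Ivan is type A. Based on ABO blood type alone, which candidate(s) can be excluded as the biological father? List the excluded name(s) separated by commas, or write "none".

Emil, Tariq, Ivan

A candidate is excluded only if no genotype consistent with his phenotype could produce a type AB child with a type A mother.
Emil (type O): no genotype consistent with that phenotype can produce a type-AB child with a type-A mother.
Tariq (type A): no genotype consistent with that phenotype can produce a type-AB child with a type-A mother.
Ivan (type A): no genotype consistent with that phenotype can produce a type-AB child with a type-A mother.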